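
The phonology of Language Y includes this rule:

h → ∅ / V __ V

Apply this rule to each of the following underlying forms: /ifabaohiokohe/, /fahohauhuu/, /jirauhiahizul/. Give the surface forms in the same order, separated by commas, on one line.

/ifabaohiokohe/: /h/ occurs between vowels /o/ and /i/, so it deletes. /h/ occurs between vowels /o/ and /e/, so it deletes. → [ifabaoiokoe].
/fahohauhuu/: /h/ occurs between vowels /a/ and /o/, so it deletes. /h/ occurs between vowels /o/ and /a/, so it deletes. /h/ occurs between vowels /u/ and /u/, so it deletes. → [faoauuu].
/jirauhiahizul/: /h/ occurs between vowels /u/ and /i/, so it deletes. /h/ occurs between vowels /a/ and /i/, so it deletes. → [jirauiaizul].

ifabaoiokoe, faoauuu, jirauiaizul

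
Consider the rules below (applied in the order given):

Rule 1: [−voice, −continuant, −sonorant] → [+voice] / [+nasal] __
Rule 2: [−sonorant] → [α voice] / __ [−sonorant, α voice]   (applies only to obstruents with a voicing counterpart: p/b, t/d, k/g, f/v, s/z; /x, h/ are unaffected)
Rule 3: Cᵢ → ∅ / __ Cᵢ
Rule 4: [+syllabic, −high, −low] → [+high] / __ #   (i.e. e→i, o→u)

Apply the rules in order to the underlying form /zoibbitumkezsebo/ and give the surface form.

Rule 1 (post-nasal voicing): /k/ is a voiceless stop immediately after the nasal /m/, so it voices to [g]. /zoibbitumkezsebo/ → zoibbitumgezsebo.
Rule 2 (regressive voicing assimilation): /z/ precedes the voiceless obstruent /s/, so it devoices to [s] by assimilation. /zoibbitumgezsebo/ → zoibbitumgessebo.
Rule 3 (degemination): /bb/ is a geminate; the first /b/ deletes. /ss/ is a geminate; the first /s/ deletes. /zoibbitumgessebo/ → zoibitumgesebo.
Rule 4 (final vowel raising): /o/ is a mid vowel in word-final position, so it raises to [u]. /zoibitumgesebo/ → zoibitumgesebu.

zoibitumgesebu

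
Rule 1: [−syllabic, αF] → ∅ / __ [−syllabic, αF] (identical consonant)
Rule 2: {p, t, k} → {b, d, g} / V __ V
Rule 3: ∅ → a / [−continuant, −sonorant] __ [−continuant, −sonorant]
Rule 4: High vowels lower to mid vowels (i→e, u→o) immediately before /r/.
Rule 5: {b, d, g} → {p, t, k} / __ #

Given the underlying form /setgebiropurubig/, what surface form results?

Rule 1 (degemination): no segment meets the environment; /setgebiropurubig/ is unchanged.
Rule 2 (intervocalic voicing): /p/ is a voiceless stop between vowels /o/ and /u/, so it voices to [b]. /setgebiropurubig/ → setgebiroburubig.
Rule 3 (stop-cluster a-epenthesis): /t/ and /g/ form a stop–stop cluster, so [a] is inserted between them. /setgebiroburubig/ → setagebiroburubig.
Rule 4 (pre-rhotic lowering): /i/ is a high vowel immediately before /r/, so it lowers to [e]. /u/ is a high vowel immediately before /r/, so it lowers to [o]. /setagebiroburubig/ → setageberoborubig.
Rule 5 (final devoicing): /g/ is a voiced stop in word-final position, so it devoices to [k]. /setageberoborubig/ → setageberoborubik.

setageberoborubik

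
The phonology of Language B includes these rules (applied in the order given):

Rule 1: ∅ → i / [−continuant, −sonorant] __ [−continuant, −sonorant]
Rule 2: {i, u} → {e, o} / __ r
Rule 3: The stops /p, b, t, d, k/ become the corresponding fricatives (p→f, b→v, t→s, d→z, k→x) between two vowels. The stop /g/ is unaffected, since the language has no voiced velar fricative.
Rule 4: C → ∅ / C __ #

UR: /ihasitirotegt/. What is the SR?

ihasiserosegit

Rule 1 (stop-cluster i-epenthesis): /g/ and /t/ form a stop–stop cluster, so [i] is inserted between them. /ihasitirotegt/ → ihasitirotegit.
Rule 2 (pre-rhotic lowering): /i/ is a high vowel immediately before /r/, so it lowers to [e]. /ihasitirotegit/ → ihasiterotegit.
Rule 3 (intervocalic spirantization): /t/ is a stop between vowels /i/ and /e/, so it spirantizes to the fricative [s]. /t/ is a stop between vowels /o/ and /e/, so it spirantizes to the fricative [s]. /ihasiterotegit/ → ihasiserosegit.
Rule 4 (final cluster simplification): no segment meets the environment; /ihasiserosegit/ is unchanged.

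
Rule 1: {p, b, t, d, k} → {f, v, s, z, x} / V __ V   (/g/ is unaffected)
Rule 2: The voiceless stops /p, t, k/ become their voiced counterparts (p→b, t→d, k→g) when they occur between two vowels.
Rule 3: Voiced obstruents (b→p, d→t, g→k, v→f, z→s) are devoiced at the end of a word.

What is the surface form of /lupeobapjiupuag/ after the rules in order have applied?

lufeovapjiufuak

Rule 1 (intervocalic spirantization): /p/ is a stop between vowels /u/ and /e/, so it spirantizes to the fricative [f]. /b/ is a stop between vowels /o/ and /a/, so it spirantizes to the fricative [v]. /p/ is a stop between vowels /u/ and /u/, so it spirantizes to the fricative [f]. /lupeobapjiupuag/ → lufeovapjiufuag.
Rule 2 (intervocalic voicing): no segment meets the environment; /lufeovapjiufuag/ is unchanged.
Rule 3 (final devoicing): /g/ is a voiced obstruent in word-final position, so it devoices to [k]. /lufeovapjiufuag/ → lufeovapjiufuak.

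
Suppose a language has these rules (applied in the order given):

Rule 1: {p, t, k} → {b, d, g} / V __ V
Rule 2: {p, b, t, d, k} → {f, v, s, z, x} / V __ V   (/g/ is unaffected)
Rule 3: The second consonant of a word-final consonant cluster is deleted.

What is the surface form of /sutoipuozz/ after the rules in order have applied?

suzoivuoz

Rule 1 (intervocalic voicing): /t/ is a voiceless stop between vowels /u/ and /o/, so it voices to [d]. /p/ is a voiceless stop between vowels /i/ and /u/, so it voices to [b]. /sutoipuozz/ → sudoibuozz.
Rule 2 (intervocalic spirantization): /d/ is a stop between vowels /u/ and /o/, so it spirantizes to the fricative [z]. /b/ is a stop between vowels /i/ and /u/, so it spirantizes to the fricative [v]. /sudoibuozz/ → suzoivuozz.
Rule 3 (final cluster simplification): /z/ is the second consonant of a word-final cluster /zz/, so it deletes. /suzoivuozz/ → suzoivuoz.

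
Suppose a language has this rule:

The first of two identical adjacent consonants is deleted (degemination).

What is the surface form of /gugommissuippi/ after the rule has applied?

gugomisuipi

/mm/ is a geminate; the first /m/ deletes.
/ss/ is a geminate; the first /s/ deletes.
/pp/ is a geminate; the first /p/ deletes.
The other instances of /g/, /m/, /s/, /p/ do not occur in the required environment and remain unchanged.
Surface form: [gugomisuipi].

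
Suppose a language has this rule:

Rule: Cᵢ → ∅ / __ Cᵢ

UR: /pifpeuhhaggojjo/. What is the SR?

pifpeuhagojo

/hh/ is a geminate; the first /h/ deletes.
/gg/ is a geminate; the first /g/ deletes.
/jj/ is a geminate; the first /j/ deletes.
The other instances of /p/, /f/, /h/, /g/, /j/ do not occur in the required environment and remain unchanged.
Surface form: [pifpeuhagojo].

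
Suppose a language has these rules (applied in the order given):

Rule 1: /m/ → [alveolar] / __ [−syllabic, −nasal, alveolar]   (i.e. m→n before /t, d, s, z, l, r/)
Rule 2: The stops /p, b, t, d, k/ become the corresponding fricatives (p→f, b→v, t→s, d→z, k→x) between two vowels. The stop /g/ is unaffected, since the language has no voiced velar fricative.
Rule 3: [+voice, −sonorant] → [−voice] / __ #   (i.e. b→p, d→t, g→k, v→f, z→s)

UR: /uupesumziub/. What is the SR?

uufesunziup

Rule 1 (nasal place assimilation): /m/ precedes the alveolar consonant /z/, so it assimilates in place to [n]. /uupesumziub/ → uupesunziub.
Rule 2 (intervocalic spirantization): /p/ is a stop between vowels /u/ and /e/, so it spirantizes to the fricative [f]. /uupesunziub/ → uufesunziub.
Rule 3 (final devoicing): /b/ is a voiced obstruent in word-final position, so it devoices to [p]. /uufesunziub/ → uufesunziup.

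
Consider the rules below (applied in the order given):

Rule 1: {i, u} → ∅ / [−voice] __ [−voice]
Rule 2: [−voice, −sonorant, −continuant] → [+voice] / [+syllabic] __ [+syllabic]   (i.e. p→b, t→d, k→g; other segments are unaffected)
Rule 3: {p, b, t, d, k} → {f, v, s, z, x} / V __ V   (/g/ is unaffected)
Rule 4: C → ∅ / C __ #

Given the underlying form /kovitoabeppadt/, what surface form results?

Rule 1 (high vowel syncope): no segment meets the environment; /kovitoabeppadt/ is unchanged.
Rule 2 (intervocalic voicing): /t/ is a voiceless stop between vowels /i/ and /o/, so it voices to [d]. /kovitoabeppadt/ → kovidoabeppadt.
Rule 3 (intervocalic spirantization): /d/ is a stop between vowels /i/ and /o/, so it spirantizes to the fricative [z]. /b/ is a stop between vowels /a/ and /e/, so it spirantizes to the fricative [v]. /kovidoabeppadt/ → kovizoaveppadt.
Rule 4 (final cluster simplification): /t/ is the second consonant of a word-final cluster /dt/, so it deletes. /kovizoaveppadt/ → kovizoaveppad.

kovizoaveppad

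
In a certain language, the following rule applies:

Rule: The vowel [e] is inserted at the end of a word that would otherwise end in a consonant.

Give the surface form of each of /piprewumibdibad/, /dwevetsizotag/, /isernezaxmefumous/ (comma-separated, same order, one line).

piprewumibdibade, dwevetsizotage, isernezaxmefumouse

/piprewumibdibad/: the form ends in the consonant /d/, so [e] is inserted word-finally. → [piprewumibdibade].
/dwevetsizotag/: the form ends in the consonant /g/, so [e] is inserted word-finally. → [dwevetsizotage].
/isernezaxmefumous/: the form ends in the consonant /s/, so [e] is inserted word-finally. → [isernezaxmefumouse].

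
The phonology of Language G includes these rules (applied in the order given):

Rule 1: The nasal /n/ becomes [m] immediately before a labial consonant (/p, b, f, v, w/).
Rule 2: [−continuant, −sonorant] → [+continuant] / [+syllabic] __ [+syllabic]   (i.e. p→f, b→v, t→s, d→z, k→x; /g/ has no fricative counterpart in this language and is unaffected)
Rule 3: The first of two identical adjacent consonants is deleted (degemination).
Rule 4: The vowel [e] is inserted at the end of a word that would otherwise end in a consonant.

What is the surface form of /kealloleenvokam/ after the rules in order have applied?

kealoleemvoxame

Rule 1 (nasal place assimilation): /n/ precedes the labial consonant /v/, so it assimilates in place to [m]. /kealloleenvokam/ → kealloleemvokam.
Rule 2 (intervocalic spirantization): /k/ is a stop between vowels /o/ and /a/, so it spirantizes to the fricative [x]. /kealloleemvokam/ → kealloleemvoxam.
Rule 3 (degemination): /ll/ is a geminate; the first /l/ deletes. /kealloleemvoxam/ → kealoleemvoxam.
Rule 4 (final e-epenthesis): the form ends in the consonant /m/, so [e] is inserted word-finally. /kealoleemvoxam/ → kealoleemvoxame.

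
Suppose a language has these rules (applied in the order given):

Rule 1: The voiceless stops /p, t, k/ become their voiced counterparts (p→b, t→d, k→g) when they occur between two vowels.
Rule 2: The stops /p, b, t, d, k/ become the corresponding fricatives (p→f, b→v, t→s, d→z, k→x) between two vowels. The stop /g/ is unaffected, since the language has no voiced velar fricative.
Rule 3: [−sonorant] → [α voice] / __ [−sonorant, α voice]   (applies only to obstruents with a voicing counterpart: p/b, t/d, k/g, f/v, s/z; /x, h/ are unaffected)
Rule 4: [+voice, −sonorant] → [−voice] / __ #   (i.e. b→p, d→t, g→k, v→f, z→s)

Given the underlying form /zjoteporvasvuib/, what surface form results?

zjozevorvazvuip

Rule 1 (intervocalic voicing): /t/ is a voiceless stop between vowels /o/ and /e/, so it voices to [d]. /p/ is a voiceless stop between vowels /e/ and /o/, so it voices to [b]. /zjoteporvasvuib/ → zjodeborvasvuib.
Rule 2 (intervocalic spirantization): /d/ is a stop between vowels /o/ and /e/, so it spirantizes to the fricative [z]. /b/ is a stop between vowels /e/ and /o/, so it spirantizes to the fricative [v]. /zjodeborvasvuib/ → zjozevorvasvuib.
Rule 3 (regressive voicing assimilation): /s/ precedes the voiced obstruent /v/, so it voices to [z] by assimilation. /zjozevorvasvuib/ → zjozevorvazvuib.
Rule 4 (final devoicing): /b/ is a voiced obstruent in word-final position, so it devoices to [p]. /zjozevorvazvuib/ → zjozevorvazvuip.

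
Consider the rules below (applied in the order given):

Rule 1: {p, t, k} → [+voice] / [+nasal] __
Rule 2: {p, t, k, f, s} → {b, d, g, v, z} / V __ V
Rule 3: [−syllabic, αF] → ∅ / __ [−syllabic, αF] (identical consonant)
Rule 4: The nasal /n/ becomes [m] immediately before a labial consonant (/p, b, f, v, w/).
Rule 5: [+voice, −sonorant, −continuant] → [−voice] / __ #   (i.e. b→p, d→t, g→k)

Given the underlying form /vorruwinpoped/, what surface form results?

Rule 1 (post-nasal voicing): /p/ is a voiceless stop immediately after the nasal /n/, so it voices to [b]. /vorruwinpoped/ → vorruwinboped.
Rule 2 (intervocalic voicing): /p/ is a voiceless obstruent between vowels /o/ and /e/, so it voices to [b]. /vorruwinboped/ → vorruwinbobed.
Rule 3 (degemination): /rr/ is a geminate; the first /r/ deletes. /vorruwinbobed/ → voruwinbobed.
Rule 4 (nasal place assimilation): /n/ precedes the labial consonant /b/, so it assimilates in place to [m]. /voruwinbobed/ → voruwimbobed.
Rule 5 (final devoicing): /d/ is a voiced stop in word-final position, so it devoices to [t]. /voruwimbobed/ → voruwimbobet.

voruwimbobet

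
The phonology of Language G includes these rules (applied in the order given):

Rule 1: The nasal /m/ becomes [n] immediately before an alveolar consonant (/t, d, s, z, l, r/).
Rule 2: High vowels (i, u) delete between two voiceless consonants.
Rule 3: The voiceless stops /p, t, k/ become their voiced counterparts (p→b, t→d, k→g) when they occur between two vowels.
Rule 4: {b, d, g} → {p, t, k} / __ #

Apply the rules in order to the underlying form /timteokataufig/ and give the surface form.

Rule 1 (nasal place assimilation): /m/ precedes the alveolar consonant /t/, so it assimilates in place to [n]. /timteokataufig/ → tinteokataufig.
Rule 2 (high vowel syncope): no segment meets the environment; /tinteokataufig/ is unchanged.
Rule 3 (intervocalic voicing): /k/ is a voiceless stop between vowels /o/ and /a/, so it voices to [g]. /t/ is a voiceless stop between vowels /a/ and /a/, so it voices to [d]. /tinteokataufig/ → tinteogadaufig.
Rule 4 (final devoicing): /g/ is a voiced stop in word-final position, so it devoices to [k]. /tinteogadaufig/ → tinteogadaufik.

tinteogadaufik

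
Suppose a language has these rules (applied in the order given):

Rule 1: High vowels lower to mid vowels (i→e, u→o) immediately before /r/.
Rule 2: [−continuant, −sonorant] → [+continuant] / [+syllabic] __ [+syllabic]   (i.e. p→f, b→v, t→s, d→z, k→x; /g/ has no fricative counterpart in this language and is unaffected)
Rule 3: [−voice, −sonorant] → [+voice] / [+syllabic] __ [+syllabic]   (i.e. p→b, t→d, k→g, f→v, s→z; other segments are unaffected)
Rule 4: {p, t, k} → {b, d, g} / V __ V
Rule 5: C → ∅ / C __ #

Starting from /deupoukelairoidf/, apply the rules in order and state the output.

deuvouxelaeroid

Rule 1 (pre-rhotic lowering): /i/ is a high vowel immediately before /r/, so it lowers to [e]. /deupoukelairoidf/ → deupoukelaeroidf.
Rule 2 (intervocalic spirantization): /p/ is a stop between vowels /u/ and /o/, so it spirantizes to the fricative [f]. /k/ is a stop between vowels /u/ and /e/, so it spirantizes to the fricative [x]. /deupoukelaeroidf/ → deufouxelaeroidf.
Rule 3 (intervocalic voicing): /f/ is a voiceless obstruent between vowels /u/ and /o/, so it voices to [v]. /deufouxelaeroidf/ → deuvouxelaeroidf.
Rule 4 (intervocalic voicing): no segment meets the environment; /deuvouxelaeroidf/ is unchanged.
Rule 5 (final cluster simplification): /f/ is the second consonant of a word-final cluster /df/, so it deletes. /deuvouxelaeroidf/ → deuvouxelaeroid.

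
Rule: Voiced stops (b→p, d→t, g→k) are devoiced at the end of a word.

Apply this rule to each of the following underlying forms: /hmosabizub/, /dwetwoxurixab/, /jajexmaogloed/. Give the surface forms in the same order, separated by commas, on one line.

hmosabizup, dwetwoxurixap, jajexmaogloet

/hmosabizub/: /b/ is a voiced stop in word-final position, so it devoices to [p]. → [hmosabizup].
/dwetwoxurixab/: /b/ is a voiced stop in word-final position, so it devoices to [p]. → [dwetwoxurixap].
/jajexmaogloed/: /d/ is a voiced stop in word-final position, so it devoices to [t]. → [jajexmaogloet].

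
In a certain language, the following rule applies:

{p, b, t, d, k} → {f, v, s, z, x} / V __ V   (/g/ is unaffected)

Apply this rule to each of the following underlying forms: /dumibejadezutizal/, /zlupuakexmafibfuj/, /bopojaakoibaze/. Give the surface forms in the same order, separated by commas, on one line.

/dumibejadezutizal/: /b/ is a stop between vowels /i/ and /e/, so it spirantizes to the fricative [v]. /d/ is a stop between vowels /a/ and /e/, so it spirantizes to the fricative [z]. /t/ is a stop between vowels /u/ and /i/, so it spirantizes to the fricative [s]. → [dumivejazezusizal].
/zlupuakexmafibfuj/: /p/ is a stop between vowels /u/ and /u/, so it spirantizes to the fricative [f]. /k/ is a stop between vowels /a/ and /e/, so it spirantizes to the fricative [x]. → [zlufuaxexmafibfuj].
/bopojaakoibaze/: /p/ is a stop between vowels /o/ and /o/, so it spirantizes to the fricative [f]. /k/ is a stop between vowels /a/ and /o/, so it spirantizes to the fricative [x]. /b/ is a stop between vowels /i/ and /a/, so it spirantizes to the fricative [v]. → [bofojaaxoivaze].

dumivejazezusizal, zlufuaxexmafibfuj, bofojaaxoivaze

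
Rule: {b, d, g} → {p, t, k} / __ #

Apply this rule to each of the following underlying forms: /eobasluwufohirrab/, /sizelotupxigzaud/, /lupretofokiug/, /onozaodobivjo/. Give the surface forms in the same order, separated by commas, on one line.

eobasluwufohirrap, sizelotupxigzaut, lupretofokiuk, onozaodobivjo

/eobasluwufohirrab/: /b/ is a voiced stop in word-final position, so it devoices to [p]. → [eobasluwufohirrap].
/sizelotupxigzaud/: /d/ is a voiced stop in word-final position, so it devoices to [t]. → [sizelotupxigzaut].
/lupretofokiug/: /g/ is a voiced stop in word-final position, so it devoices to [k]. → [lupretofokiuk].
/onozaodobivjo/: the rule's environment is not met; surfaces unchanged as [onozaodobivjo].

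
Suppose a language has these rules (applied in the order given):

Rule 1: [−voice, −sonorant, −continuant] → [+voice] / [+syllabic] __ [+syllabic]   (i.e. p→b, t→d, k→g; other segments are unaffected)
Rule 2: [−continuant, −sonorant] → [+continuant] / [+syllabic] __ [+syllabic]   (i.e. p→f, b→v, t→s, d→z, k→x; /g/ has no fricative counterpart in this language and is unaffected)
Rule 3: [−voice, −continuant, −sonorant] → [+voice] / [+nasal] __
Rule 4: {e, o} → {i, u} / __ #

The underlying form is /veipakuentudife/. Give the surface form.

veivaguenduzifi

Rule 1 (intervocalic voicing): /p/ is a voiceless stop between vowels /i/ and /a/, so it voices to [b]. /k/ is a voiceless stop between vowels /a/ and /u/, so it voices to [g]. /veipakuentudife/ → veibaguentudife.
Rule 2 (intervocalic spirantization): /b/ is a stop between vowels /i/ and /a/, so it spirantizes to the fricative [v]. /d/ is a stop between vowels /u/ and /i/, so it spirantizes to the fricative [z]. /veibaguentudife/ → veivaguentuzife.
Rule 3 (post-nasal voicing): /t/ is a voiceless stop immediately after the nasal /n/, so it voices to [d]. /veivaguentuzife/ → veivaguenduzife.
Rule 4 (final vowel raising): /e/ is a mid vowel in word-final position, so it raises to [i]. /veivaguenduzife/ → veivaguenduzifi.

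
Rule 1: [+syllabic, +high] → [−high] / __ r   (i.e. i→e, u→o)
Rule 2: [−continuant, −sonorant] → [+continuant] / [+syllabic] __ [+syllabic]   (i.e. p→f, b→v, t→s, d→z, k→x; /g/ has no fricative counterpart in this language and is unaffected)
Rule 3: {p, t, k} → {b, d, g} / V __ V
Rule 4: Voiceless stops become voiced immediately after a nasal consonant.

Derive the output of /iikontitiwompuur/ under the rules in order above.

Rule 1 (pre-rhotic lowering): /u/ is a high vowel immediately before /r/, so it lowers to [o]. /iikontitiwompuur/ → iikontitiwompuor.
Rule 2 (intervocalic spirantization): /k/ is a stop between vowels /i/ and /o/, so it spirantizes to the fricative [x]. /t/ is a stop between vowels /i/ and /i/, so it spirantizes to the fricative [s]. /iikontitiwompuor/ → iixontisiwompuor.
Rule 3 (intervocalic voicing): no segment meets the environment; /iixontisiwompuor/ is unchanged.
Rule 4 (post-nasal voicing): /t/ is a voiceless stop immediately after the nasal /n/, so it voices to [d]. /p/ is a voiceless stop immediately after the nasal /m/, so it voices to [b]. /iixontisiwompuor/ → iixondisiwombuor.

iixondisiwombuor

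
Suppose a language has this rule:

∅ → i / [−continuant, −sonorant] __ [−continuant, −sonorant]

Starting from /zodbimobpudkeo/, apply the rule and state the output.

zodibimobipudikeo

/d/ and /b/ form a stop–stop cluster, so [i] is inserted between them.
/b/ and /p/ form a stop–stop cluster, so [i] is inserted between them.
/d/ and /k/ form a stop–stop cluster, so [i] is inserted between them.
Surface form: [zodibimobipudikeo].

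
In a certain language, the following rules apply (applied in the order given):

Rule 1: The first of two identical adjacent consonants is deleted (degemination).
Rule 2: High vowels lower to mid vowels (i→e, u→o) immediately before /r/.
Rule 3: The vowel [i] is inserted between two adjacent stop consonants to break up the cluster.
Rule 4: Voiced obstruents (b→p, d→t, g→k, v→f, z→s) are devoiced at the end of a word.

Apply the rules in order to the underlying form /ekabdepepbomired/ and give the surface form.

Rule 1 (degemination): no segment meets the environment; /ekabdepepbomired/ is unchanged.
Rule 2 (pre-rhotic lowering): /i/ is a high vowel immediately before /r/, so it lowers to [e]. /ekabdepepbomired/ → ekabdepepbomered.
Rule 3 (stop-cluster i-epenthesis): /b/ and /d/ form a stop–stop cluster, so [i] is inserted between them. /p/ and /b/ form a stop–stop cluster, so [i] is inserted between them. /ekabdepepbomered/ → ekabidepepibomered.
Rule 4 (final devoicing): /d/ is a voiced obstruent in word-final position, so it devoices to [t]. /ekabidepepibomered/ → ekabidepepibomeret.

ekabidepepibomeret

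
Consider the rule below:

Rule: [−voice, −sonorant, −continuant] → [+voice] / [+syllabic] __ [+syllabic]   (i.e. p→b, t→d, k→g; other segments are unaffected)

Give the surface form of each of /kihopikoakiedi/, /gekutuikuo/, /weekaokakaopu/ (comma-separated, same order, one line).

/kihopikoakiedi/: /p/ is a voiceless stop between vowels /o/ and /i/, so it voices to [b]. /k/ is a voiceless stop between vowels /i/ and /o/, so it voices to [g]. /k/ is a voiceless stop between vowels /a/ and /i/, so it voices to [g]. → [kihobigoagiedi].
/gekutuikuo/: /k/ is a voiceless stop between vowels /e/ and /u/, so it voices to [g]. /t/ is a voiceless stop between vowels /u/ and /u/, so it voices to [d]. /k/ is a voiceless stop between vowels /i/ and /u/, so it voices to [g]. → [geguduiguo].
/weekaokakaopu/: /k/ is a voiceless stop between vowels /e/ and /a/, so it voices to [g]. /k/ is a voiceless stop between vowels /o/ and /a/, so it voices to [g]. /k/ is a voiceless stop between vowels /a/ and /a/, so it voices to [g]. /p/ is a voiceless stop between vowels /o/ and /u/, so it voices to [b]. → [weegaogagaobu].

kihobigoagiedi, geguduiguo, weegaogagaobu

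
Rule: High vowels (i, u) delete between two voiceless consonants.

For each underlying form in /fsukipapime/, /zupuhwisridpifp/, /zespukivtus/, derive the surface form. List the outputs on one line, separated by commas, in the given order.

/fsukipapime/: /u/ is a high vowel flanked by voiceless consonants /s/ and /k/, so it deletes. /i/ is a high vowel flanked by voiceless consonants /k/ and /p/, so it deletes. → [fskpapime].
/zupuhwisridpifp/: /u/ is a high vowel flanked by voiceless consonants /p/ and /h/, so it deletes. /i/ is a high vowel flanked by voiceless consonants /p/ and /f/, so it deletes. → [zuphwisridpfp].
/zespukivtus/: /u/ is a high vowel flanked by voiceless consonants /p/ and /k/, so it deletes. /u/ is a high vowel flanked by voiceless consonants /t/ and /s/, so it deletes. → [zespkivts].

fskpapime, zuphwisridpfp, zespkivts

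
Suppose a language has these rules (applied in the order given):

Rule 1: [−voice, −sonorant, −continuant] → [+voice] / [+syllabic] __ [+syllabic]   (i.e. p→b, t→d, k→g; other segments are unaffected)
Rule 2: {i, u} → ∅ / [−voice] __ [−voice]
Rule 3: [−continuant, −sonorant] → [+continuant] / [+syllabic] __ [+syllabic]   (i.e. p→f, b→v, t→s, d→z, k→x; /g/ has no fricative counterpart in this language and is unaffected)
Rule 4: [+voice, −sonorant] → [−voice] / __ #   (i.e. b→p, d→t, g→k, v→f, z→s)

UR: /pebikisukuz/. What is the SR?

pevigisugus

Rule 1 (intervocalic voicing): /k/ is a voiceless stop between vowels /i/ and /i/, so it voices to [g]. /k/ is a voiceless stop between vowels /u/ and /u/, so it voices to [g]. /pebikisukuz/ → pebigisuguz.
Rule 2 (high vowel syncope): no segment meets the environment; /pebigisuguz/ is unchanged.
Rule 3 (intervocalic spirantization): /b/ is a stop between vowels /e/ and /i/, so it spirantizes to the fricative [v]. /pebigisuguz/ → pevigisuguz.
Rule 4 (final devoicing): /z/ is a voiced obstruent in word-final position, so it devoices to [s]. /pevigisuguz/ → pevigisugus.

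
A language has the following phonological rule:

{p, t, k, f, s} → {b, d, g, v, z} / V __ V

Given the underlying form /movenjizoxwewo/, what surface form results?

No segment of /movenjizoxwewo/ meets the structural description of the rule, so the form surfaces unchanged.

movenjizoxwewo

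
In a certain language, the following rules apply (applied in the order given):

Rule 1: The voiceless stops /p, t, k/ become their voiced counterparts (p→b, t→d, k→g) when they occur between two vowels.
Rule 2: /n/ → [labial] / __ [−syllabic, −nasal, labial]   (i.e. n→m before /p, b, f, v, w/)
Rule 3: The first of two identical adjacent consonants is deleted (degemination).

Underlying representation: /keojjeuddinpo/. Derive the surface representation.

Rule 1 (intervocalic voicing): no segment meets the environment; /keojjeuddinpo/ is unchanged.
Rule 2 (nasal place assimilation): /n/ precedes the labial consonant /p/, so it assimilates in place to [m]. /keojjeuddinpo/ → keojjeuddimpo.
Rule 3 (degemination): /jj/ is a geminate; the first /j/ deletes. /dd/ is a geminate; the first /d/ deletes. /keojjeuddimpo/ → keojeudimpo.

keojeudimpo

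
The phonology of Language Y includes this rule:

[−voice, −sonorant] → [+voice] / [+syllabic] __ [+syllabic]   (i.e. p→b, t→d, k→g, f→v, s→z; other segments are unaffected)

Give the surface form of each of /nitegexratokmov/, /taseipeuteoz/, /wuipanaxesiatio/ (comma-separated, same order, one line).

nidegexradokmov, tazeibeudeoz, wuibanaxeziadio

/nitegexratokmov/: /t/ is a voiceless obstruent between vowels /i/ and /e/, so it voices to [d]. /t/ is a voiceless obstruent between vowels /a/ and /o/, so it voices to [d]. → [nidegexradokmov].
/taseipeuteoz/: /s/ is a voiceless obstruent between vowels /a/ and /e/, so it voices to [z]. /p/ is a voiceless obstruent between vowels /i/ and /e/, so it voices to [b]. /t/ is a voiceless obstruent between vowels /u/ and /e/, so it voices to [d]. → [tazeibeudeoz].
/wuipanaxesiatio/: /p/ is a voiceless obstruent between vowels /i/ and /a/, so it voices to [b]. /s/ is a voiceless obstruent between vowels /e/ and /i/, so it voices to [z]. /t/ is a voiceless obstruent between vowels /a/ and /i/, so it voices to [d]. → [wuibanaxeziadio].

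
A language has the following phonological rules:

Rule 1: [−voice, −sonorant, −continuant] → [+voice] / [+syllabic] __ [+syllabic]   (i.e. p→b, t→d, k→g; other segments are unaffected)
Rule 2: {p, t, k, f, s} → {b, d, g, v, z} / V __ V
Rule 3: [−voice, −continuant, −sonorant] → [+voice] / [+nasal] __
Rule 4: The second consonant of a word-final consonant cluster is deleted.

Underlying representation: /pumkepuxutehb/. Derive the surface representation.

pumgebuxudeh

Rule 1 (intervocalic voicing): /p/ is a voiceless stop between vowels /e/ and /u/, so it voices to [b]. /t/ is a voiceless stop between vowels /u/ and /e/, so it voices to [d]. /pumkepuxutehb/ → pumkebuxudehb.
Rule 2 (intervocalic voicing): no segment meets the environment; /pumkebuxudehb/ is unchanged.
Rule 3 (post-nasal voicing): /k/ is a voiceless stop immediately after the nasal /m/, so it voices to [g]. /pumkebuxudehb/ → pumgebuxudehb.
Rule 4 (final cluster simplification): /b/ is the second consonant of a word-final cluster /hb/, so it deletes. /pumgebuxudehb/ → pumgebuxudeh.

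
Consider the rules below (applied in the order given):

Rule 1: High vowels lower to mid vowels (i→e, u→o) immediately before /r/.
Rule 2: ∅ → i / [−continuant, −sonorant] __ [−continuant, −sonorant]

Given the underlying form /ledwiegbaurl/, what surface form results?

ledwiegibaorl

Rule 1 (pre-rhotic lowering): /u/ is a high vowel immediately before /r/, so it lowers to [o]. /ledwiegbaurl/ → ledwiegbaorl.
Rule 2 (stop-cluster i-epenthesis): /g/ and /b/ form a stop–stop cluster, so [i] is inserted between them. /ledwiegbaorl/ → ledwiegibaorl.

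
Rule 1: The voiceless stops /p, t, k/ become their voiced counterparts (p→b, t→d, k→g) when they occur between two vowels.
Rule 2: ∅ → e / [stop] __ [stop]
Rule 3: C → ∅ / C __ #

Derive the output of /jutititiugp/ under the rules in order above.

judididiugep

Rule 1 (intervocalic voicing): /t/ is a voiceless stop between vowels /u/ and /i/, so it voices to [d]. /t/ is a voiceless stop between vowels /i/ and /i/, so it voices to [d]. /t/ is a voiceless stop between vowels /i/ and /i/, so it voices to [d]. /jutititiugp/ → judididiugp.
Rule 2 (stop-cluster e-epenthesis): /g/ and /p/ form a stop–stop cluster, so [e] is inserted between them. /judididiugp/ → judididiugep.
Rule 3 (final cluster simplification): no segment meets the environment; /judididiugep/ is unchanged.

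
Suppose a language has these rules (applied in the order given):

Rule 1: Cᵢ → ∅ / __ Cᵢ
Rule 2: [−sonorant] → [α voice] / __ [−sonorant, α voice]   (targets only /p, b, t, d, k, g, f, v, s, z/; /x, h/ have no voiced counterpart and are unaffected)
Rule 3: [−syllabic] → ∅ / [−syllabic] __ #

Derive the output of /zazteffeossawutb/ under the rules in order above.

Rule 1 (degemination): /ff/ is a geminate; the first /f/ deletes. /ss/ is a geminate; the first /s/ deletes. /zazteffeossawutb/ → zaztefeosawutb.
Rule 2 (regressive voicing assimilation): /z/ precedes the voiceless obstruent /t/, so it devoices to [s] by assimilation. /t/ precedes the voiced obstruent /b/, so it voices to [d] by assimilation. /zaztefeosawutb/ → zastefeosawudb.
Rule 3 (final cluster simplification): /b/ is the second consonant of a word-final cluster /db/, so it deletes. /zastefeosawudb/ → zastefeosawud.

zastefeosawud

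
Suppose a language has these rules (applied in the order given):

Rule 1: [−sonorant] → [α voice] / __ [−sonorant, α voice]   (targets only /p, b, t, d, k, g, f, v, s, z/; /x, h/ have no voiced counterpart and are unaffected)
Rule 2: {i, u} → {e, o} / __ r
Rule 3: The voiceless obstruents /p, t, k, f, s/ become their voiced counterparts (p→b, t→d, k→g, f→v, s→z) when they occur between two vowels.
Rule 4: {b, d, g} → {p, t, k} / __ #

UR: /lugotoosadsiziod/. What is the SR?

Rule 1 (regressive voicing assimilation): /d/ precedes the voiceless obstruent /s/, so it devoices to [t] by assimilation. /lugotoosadsiziod/ → lugotoosatsiziod.
Rule 2 (pre-rhotic lowering): no segment meets the environment; /lugotoosatsiziod/ is unchanged.
Rule 3 (intervocalic voicing): /t/ is a voiceless obstruent between vowels /o/ and /o/, so it voices to [d]. /s/ is a voiceless obstruent between vowels /o/ and /a/, so it voices to [z]. /lugotoosatsiziod/ → lugodoozatsiziod.
Rule 4 (final devoicing): /d/ is a voiced stop in word-final position, so it devoices to [t]. /lugodoozatsiziod/ → lugodoozatsiziot.

lugodoozatsiziot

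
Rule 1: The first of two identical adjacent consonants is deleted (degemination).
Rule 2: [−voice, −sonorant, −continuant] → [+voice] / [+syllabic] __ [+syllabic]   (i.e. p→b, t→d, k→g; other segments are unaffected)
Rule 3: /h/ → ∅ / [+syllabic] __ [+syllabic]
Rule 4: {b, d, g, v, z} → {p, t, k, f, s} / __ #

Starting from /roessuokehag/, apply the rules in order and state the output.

roesuogeak

Rule 1 (degemination): /ss/ is a geminate; the first /s/ deletes. /roessuokehag/ → roesuokehag.
Rule 2 (intervocalic voicing): /k/ is a voiceless stop between vowels /o/ and /e/, so it voices to [g]. /roesuokehag/ → roesuogehag.
Rule 3 (intervocalic h-deletion): /h/ occurs between vowels /e/ and /a/, so it deletes. /roesuogehag/ → roesuogeag.
Rule 4 (final devoicing): /g/ is a voiced obstruent in word-final position, so it devoices to [k]. /roesuogeag/ → roesuogeak.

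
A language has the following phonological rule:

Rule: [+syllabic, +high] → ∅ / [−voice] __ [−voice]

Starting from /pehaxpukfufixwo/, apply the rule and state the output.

/u/ is a high vowel flanked by voiceless consonants /p/ and /k/, so it deletes.
/u/ is a high vowel flanked by voiceless consonants /f/ and /f/, so it deletes.
/i/ is a high vowel flanked by voiceless consonants /f/ and /x/, so it deletes.
Surface form: [pehaxpkffxwo].

pehaxpkffxwo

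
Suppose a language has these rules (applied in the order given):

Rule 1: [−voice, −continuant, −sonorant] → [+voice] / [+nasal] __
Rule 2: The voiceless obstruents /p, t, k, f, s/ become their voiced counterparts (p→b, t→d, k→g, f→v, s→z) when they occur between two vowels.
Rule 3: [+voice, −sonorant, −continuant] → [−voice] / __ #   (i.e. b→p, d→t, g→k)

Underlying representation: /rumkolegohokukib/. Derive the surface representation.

rumgolegohogugip

Rule 1 (post-nasal voicing): /k/ is a voiceless stop immediately after the nasal /m/, so it voices to [g]. /rumkolegohokukib/ → rumgolegohokukib.
Rule 2 (intervocalic voicing): /k/ is a voiceless obstruent between vowels /o/ and /u/, so it voices to [g]. /k/ is a voiceless obstruent between vowels /u/ and /i/, so it voices to [g]. /rumgolegohokukib/ → rumgolegohogugib.
Rule 3 (final devoicing): /b/ is a voiced stop in word-final position, so it devoices to [p]. /rumgolegohogugib/ → rumgolegohogugip.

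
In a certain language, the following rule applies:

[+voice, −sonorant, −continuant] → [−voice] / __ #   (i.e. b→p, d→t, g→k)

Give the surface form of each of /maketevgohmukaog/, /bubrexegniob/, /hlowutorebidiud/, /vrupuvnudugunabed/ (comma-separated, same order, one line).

maketevgohmukaok, bubrexegniop, hlowutorebidiut, vrupuvnudugunabet

/maketevgohmukaog/: /g/ is a voiced stop in word-final position, so it devoices to [k]. → [maketevgohmukaok].
/bubrexegniob/: /b/ is a voiced stop in word-final position, so it devoices to [p]. → [bubrexegniop].
/hlowutorebidiud/: /d/ is a voiced stop in word-final position, so it devoices to [t]. → [hlowutorebidiut].
/vrupuvnudugunabed/: /d/ is a voiced stop in word-final position, so it devoices to [t]. → [vrupuvnudugunabet].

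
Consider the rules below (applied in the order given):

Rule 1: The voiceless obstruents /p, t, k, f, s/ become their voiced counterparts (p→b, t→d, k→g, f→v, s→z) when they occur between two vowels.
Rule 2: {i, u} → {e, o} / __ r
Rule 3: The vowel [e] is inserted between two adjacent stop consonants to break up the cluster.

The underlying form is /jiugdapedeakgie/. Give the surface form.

Rule 1 (intervocalic voicing): /p/ is a voiceless obstruent between vowels /a/ and /e/, so it voices to [b]. /jiugdapedeakgie/ → jiugdabedeakgie.
Rule 2 (pre-rhotic lowering): no segment meets the environment; /jiugdabedeakgie/ is unchanged.
Rule 3 (stop-cluster e-epenthesis): /g/ and /d/ form a stop–stop cluster, so [e] is inserted between them. /k/ and /g/ form a stop–stop cluster, so [e] is inserted between them. /jiugdabedeakgie/ → jiugedabedeakegie.

jiugedabedeakegie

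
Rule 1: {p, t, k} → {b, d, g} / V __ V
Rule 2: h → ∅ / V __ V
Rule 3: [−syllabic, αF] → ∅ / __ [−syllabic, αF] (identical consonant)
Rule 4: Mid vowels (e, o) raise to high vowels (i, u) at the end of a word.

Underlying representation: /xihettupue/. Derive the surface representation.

xietubui

Rule 1 (intervocalic voicing): /p/ is a voiceless stop between vowels /u/ and /u/, so it voices to [b]. /xihettupue/ → xihettubue.
Rule 2 (intervocalic h-deletion): /h/ occurs between vowels /i/ and /e/, so it deletes. /xihettubue/ → xiettubue.
Rule 3 (degemination): /tt/ is a geminate; the first /t/ deletes. /xiettubue/ → xietubue.
Rule 4 (final vowel raising): /e/ is a mid vowel in word-final position, so it raises to [i]. /xietubue/ → xietubui.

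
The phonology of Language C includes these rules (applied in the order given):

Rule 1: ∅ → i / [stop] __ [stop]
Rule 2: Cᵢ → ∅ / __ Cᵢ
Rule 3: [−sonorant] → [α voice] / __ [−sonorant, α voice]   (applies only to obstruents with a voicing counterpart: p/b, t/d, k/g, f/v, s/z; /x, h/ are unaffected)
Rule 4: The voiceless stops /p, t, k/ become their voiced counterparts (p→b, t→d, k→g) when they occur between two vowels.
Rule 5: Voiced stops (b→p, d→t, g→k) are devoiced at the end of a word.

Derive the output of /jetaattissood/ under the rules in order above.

jedaadidisoot

Rule 1 (stop-cluster i-epenthesis): /t/ and /t/ form a stop–stop cluster, so [i] is inserted between them. /jetaattissood/ → jetaatitissood.
Rule 2 (degemination): /ss/ is a geminate; the first /s/ deletes. /jetaatitissood/ → jetaatitisood.
Rule 3 (regressive voicing assimilation): no segment meets the environment; /jetaatitisood/ is unchanged.
Rule 4 (intervocalic voicing): /t/ is a voiceless stop between vowels /e/ and /a/, so it voices to [d]. /t/ is a voiceless stop between vowels /a/ and /i/, so it voices to [d]. /t/ is a voiceless stop between vowels /i/ and /i/, so it voices to [d]. /jetaatitisood/ → jedaadidisood.
Rule 5 (final devoicing): /d/ is a voiced stop in word-final position, so it devoices to [t]. /jedaadidisood/ → jedaadidisoot.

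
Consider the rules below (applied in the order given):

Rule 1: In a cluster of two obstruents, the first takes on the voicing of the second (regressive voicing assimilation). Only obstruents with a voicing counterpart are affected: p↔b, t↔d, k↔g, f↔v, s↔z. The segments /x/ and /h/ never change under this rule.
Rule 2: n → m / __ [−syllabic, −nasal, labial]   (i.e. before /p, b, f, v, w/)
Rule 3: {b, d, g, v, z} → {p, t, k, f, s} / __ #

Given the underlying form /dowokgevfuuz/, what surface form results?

dowoggeffuus

Rule 1 (regressive voicing assimilation): /k/ precedes the voiced obstruent /g/, so it voices to [g] by assimilation. /v/ precedes the voiceless obstruent /f/, so it devoices to [f] by assimilation. /dowokgevfuuz/ → dowoggeffuuz.
Rule 2 (nasal place assimilation): no segment meets the environment; /dowoggeffuuz/ is unchanged.
Rule 3 (final devoicing): /z/ is a voiced obstruent in word-final position, so it devoices to [s]. /dowoggeffuuz/ → dowoggeffuus.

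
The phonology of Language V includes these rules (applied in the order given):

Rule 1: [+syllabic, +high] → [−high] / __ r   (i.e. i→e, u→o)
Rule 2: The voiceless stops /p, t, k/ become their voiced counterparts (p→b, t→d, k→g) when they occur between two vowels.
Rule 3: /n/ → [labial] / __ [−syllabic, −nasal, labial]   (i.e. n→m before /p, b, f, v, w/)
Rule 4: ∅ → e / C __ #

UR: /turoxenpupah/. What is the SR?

Rule 1 (pre-rhotic lowering): /u/ is a high vowel immediately before /r/, so it lowers to [o]. /turoxenpupah/ → toroxenpupah.
Rule 2 (intervocalic voicing): /p/ is a voiceless stop between vowels /u/ and /a/, so it voices to [b]. /toroxenpupah/ → toroxenpubah.
Rule 3 (nasal place assimilation): /n/ precedes the labial consonant /p/, so it assimilates in place to [m]. /toroxenpubah/ → toroxempubah.
Rule 4 (final e-epenthesis): the form ends in the consonant /h/, so [e] is inserted word-finally. /toroxempubah/ → toroxempubahe.

toroxempubahe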